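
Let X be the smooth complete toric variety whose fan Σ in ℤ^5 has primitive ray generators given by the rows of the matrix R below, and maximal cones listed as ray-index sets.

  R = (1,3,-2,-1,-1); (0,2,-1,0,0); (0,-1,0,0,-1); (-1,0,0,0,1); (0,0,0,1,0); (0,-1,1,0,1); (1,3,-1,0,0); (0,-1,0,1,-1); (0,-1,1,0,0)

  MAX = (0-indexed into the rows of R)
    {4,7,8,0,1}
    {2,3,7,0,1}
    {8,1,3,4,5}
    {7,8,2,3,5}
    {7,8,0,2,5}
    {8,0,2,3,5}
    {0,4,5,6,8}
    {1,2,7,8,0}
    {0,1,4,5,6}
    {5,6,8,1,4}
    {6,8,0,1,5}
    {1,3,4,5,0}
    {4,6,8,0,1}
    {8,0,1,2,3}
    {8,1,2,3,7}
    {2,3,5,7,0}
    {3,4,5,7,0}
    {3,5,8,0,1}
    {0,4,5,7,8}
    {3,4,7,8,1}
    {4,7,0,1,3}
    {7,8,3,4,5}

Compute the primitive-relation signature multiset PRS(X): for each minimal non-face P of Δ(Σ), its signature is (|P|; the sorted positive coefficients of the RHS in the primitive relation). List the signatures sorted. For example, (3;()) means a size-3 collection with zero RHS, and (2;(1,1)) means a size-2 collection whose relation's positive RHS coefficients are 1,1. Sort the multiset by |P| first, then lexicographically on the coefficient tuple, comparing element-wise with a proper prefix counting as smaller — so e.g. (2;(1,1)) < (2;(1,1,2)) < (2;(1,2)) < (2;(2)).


|primitive collections| = 9. Relations:

  {2,4}:  v_{2} + v_{4} = v_{7}  ⟹  sig = (2;(1))
  {2,6}:  v_{2} + v_{6} = v_{0} + v_{4} + v_{8}  ⟹  sig = (2;(1,1,1))
  {6,7}:  v_{6} + v_{7} = v_{0} + 2·v_{4} + v_{8}  ⟹  sig = (2;(1,1,2))
  {3,6}:  v_{3} + v_{6} = 2·v_{1} + v_{5}  ⟹  sig = (2;(1,2))
  {1,2,5}:  v_{1} + v_{2} + v_{5} = 0  ⟹  sig = (3;())
  {1,5,7}:  v_{1} + v_{5} + v_{7} = v_{4}  ⟹  sig = (3;(1))
  {0,3,4,8}:  v_{0} + v_{3} + v_{4} + v_{8} = v_{1}  ⟹  sig = (4;(1))
  {0,3,7,8}:  v_{0} + v_{3} + v_{7} + v_{8} = v_{1} + v_{2}  ⟹  sig = (4;(1,1))
  {0,1,4,5,8}:  v_{0} + v_{1} + v_{4} + v_{5} + v_{8} = v_{6}  ⟹  sig = (5;(1))

Sorted signature multiset PRS(X):
    |P|=2: 4 collections, coeffs (1), (1,1,1), (1,1,2), (1,2)
    |P|=3: 2 collections, coeffs (), (1)
    |P|=4: 2 collections, coeffs (1), (1,1)
    |P|=5: 1 collection, coeffs (1)


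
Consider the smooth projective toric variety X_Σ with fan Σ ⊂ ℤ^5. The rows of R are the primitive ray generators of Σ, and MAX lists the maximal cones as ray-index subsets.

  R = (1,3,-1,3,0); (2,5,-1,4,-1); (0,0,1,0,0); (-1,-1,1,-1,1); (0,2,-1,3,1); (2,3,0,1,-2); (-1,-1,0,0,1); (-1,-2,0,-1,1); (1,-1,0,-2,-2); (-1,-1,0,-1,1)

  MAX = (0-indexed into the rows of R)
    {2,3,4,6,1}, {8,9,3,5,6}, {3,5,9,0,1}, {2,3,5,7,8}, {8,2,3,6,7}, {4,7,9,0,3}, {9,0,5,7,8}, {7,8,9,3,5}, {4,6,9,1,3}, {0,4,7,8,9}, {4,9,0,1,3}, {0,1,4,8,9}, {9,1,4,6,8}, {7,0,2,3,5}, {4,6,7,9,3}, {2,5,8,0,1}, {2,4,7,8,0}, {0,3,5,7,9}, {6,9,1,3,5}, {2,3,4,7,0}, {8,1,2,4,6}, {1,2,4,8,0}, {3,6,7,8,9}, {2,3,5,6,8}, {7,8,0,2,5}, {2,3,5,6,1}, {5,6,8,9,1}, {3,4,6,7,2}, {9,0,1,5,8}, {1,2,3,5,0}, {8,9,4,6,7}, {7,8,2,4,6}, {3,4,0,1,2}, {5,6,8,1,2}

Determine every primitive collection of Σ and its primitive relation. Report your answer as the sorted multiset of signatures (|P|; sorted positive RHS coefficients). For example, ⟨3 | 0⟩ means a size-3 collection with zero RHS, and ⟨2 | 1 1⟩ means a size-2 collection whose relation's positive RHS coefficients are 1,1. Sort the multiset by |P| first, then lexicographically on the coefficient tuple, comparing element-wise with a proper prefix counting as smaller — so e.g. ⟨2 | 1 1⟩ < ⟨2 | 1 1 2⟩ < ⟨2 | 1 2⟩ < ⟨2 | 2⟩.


8 collections generate NE(X_Σ); each relation:

  • {0,6}:  v_{0} + v_{6} = v_{4}  ⇒ sig = ⟨2 | 1⟩
  • {1,7}:  v_{1} + v_{7} = v_{0}  ⇒ sig = ⟨2 | 1⟩
  • {2,9}:  v_{2} + v_{9} = v_{3}  ⇒ sig = ⟨2 | 1⟩
  • {4,5}:  v_{4} + v_{5} = v_{1}  ⇒ sig = ⟨2 | 1⟩
  • {3,4,8}:  v_{3} + v_{4} + v_{8} = 0  ⇒ sig = ⟨3 | 0⟩
  • {5,6,7}:  v_{5} + v_{6} + v_{7} = 0  ⇒ sig = ⟨3 | 0⟩
  • {1,3,8}:  v_{1} + v_{3} + v_{8} = v_{5}  ⇒ sig = ⟨3 | 1⟩
  • {0,3,8}:  v_{0} + v_{3} + v_{8} = v_{5} + v_{7}  ⇒ sig = ⟨3 | 1 1⟩

Hence PRS(X_Σ) =
{ ⟨2 | 1⟩ ×4,  ⟨3 | 0⟩ ×2,  ⟨3 | 1⟩,  ⟨3 | 1 1⟩ }


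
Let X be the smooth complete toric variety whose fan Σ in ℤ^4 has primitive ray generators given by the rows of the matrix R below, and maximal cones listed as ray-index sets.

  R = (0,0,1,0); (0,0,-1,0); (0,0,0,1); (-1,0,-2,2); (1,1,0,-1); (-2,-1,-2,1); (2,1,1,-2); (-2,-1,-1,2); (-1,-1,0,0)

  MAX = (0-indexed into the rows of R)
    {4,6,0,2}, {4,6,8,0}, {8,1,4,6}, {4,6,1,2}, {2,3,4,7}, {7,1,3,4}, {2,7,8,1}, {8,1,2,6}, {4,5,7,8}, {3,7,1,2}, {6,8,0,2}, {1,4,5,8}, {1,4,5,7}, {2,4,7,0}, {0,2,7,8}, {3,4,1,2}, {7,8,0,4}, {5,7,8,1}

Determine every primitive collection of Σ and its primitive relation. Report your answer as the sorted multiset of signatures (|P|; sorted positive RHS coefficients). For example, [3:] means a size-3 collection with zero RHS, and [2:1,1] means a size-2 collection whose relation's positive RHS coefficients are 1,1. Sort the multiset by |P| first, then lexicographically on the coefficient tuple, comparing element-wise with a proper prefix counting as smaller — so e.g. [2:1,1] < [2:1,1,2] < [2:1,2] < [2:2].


Δ(Σ) — 9 vertices, 12 min non-faces:

  {0,1}:  v_{0} + v_{1} = 0  →  sig = [2:]
  {6,7}:  v_{6} + v_{7} = 0  →  sig = [2:]
  {2,5}:  v_{2} + v_{5} = v_{1} + v_{7}  →  sig = [2:1,1]
  {3,8}:  v_{3} + v_{8} = v_{1} + v_{7}  →  sig = [2:1,1]
  {0,3}:  v_{0} + v_{3} = v_{2} + v_{4} + v_{7}  →  sig = [2:1,1,1]
  {0,5}:  v_{0} + v_{5} = v_{4} + v_{7} + v_{8}  →  sig = [2:1,1,1]
  {3,6}:  v_{3} + v_{6} = v_{1} + v_{2} + v_{4}  →  sig = [2:1,1,1]
  {5,6}:  v_{5} + v_{6} = v_{1} + v_{4} + v_{8}  →  sig = [2:1,1,1]
  {3,5}:  v_{3} + v_{5} = 2·v_{1} + v_{4} + 2·v_{7}  →  sig = [2:1,2,2]
  {2,4,8}:  v_{2} + v_{4} + v_{8} = 0  →  sig = [3:]
  {1,2,4,7}:  v_{1} + v_{2} + v_{4} + v_{7} = v_{3}  →  sig = [4:1]
  {1,4,7,8}:  v_{1} + v_{4} + v_{7} + v_{8} = v_{5}  →  sig = [4:1]

Hence PRS(X_Σ) =
[[2:], [2:], [2:1,1], [2:1,1], [2:1,1,1], [2:1,1,1], [2:1,1,1], [2:1,1,1], [2:1,2,2], [3:], [4:1], [4:1]]


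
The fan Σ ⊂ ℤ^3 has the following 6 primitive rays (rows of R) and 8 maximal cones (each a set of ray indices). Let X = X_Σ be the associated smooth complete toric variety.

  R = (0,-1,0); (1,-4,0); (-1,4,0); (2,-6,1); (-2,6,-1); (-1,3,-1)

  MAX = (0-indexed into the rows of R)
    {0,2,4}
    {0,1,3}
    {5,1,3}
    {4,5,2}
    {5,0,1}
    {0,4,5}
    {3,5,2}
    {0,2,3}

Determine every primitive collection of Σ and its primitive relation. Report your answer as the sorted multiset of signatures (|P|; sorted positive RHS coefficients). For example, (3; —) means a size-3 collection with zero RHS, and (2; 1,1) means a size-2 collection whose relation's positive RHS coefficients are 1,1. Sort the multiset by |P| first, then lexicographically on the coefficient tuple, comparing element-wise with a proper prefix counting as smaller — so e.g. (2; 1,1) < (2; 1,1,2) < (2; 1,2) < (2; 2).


Minimal non-faces — 5 found among 6 rays, 8 max cones:

  • {1,2}:  v_{1} + v_{2} = 0 — sig = (2; —)
  • {3,4}:  v_{3} + v_{4} = 0 — sig = (2; —)
  • {1,4}:  v_{1} + v_{4} = v_{0} + v_{5} — sig = (2; 1,1)
  • {0,2,5}:  v_{0} + v_{2} + v_{5} = v_{4} — sig = (3; 1)
  • {0,3,5}:  v_{0} + v_{3} + v_{5} = v_{1} — sig = (3; 1)

Signatures (|P|; sorted positive RHS coefficients), sorted:
    |P|=2: 3 collections, coeffs (), (), (1,1)
    |P|=3: 2 collections, coeffs (1), (1)


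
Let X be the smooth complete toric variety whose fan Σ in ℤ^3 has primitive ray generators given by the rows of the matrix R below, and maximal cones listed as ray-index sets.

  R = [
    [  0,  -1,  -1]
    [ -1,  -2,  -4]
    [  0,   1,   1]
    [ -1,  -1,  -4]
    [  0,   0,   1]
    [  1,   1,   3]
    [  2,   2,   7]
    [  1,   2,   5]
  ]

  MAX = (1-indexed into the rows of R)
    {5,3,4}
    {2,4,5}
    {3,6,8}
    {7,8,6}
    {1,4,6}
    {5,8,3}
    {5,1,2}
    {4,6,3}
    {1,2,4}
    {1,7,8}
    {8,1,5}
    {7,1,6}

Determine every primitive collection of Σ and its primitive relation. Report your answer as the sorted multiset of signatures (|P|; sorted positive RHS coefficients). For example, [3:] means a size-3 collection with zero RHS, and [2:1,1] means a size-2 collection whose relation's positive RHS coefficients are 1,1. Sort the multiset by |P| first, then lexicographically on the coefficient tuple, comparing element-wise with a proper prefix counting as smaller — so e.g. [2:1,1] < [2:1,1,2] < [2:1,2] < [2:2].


12 collections generate NE(X_Σ); each relation:

  P={1,3}:  v_{1} + v_{3} = 0  so sig = [2:]
  P={2,6}:  v_{2} + v_{6} = v_{1}  so sig = [2:1]
  P={2,8}:  v_{2} + v_{8} = v_{5}  so sig = [2:1]
  P={4,7}:  v_{4} + v_{7} = v_{6}  so sig = [2:1]
  P={4,8}:  v_{4} + v_{8} = v_{3}  so sig = [2:1]
  P={2,3}:  v_{2} + v_{3} = v_{4} + v_{5}  so sig = [2:1,1]
  P={3,7}:  v_{3} + v_{7} = v_{6} + v_{8}  so sig = [2:1,1]
  P={5,6}:  v_{5} + v_{6} = v_{1} + v_{8}  so sig = [2:1,1]
  P={2,7}:  v_{2} + v_{7} = 2·v_{1} + v_{8}  so sig = [2:1,2]
  P={5,7}:  v_{5} + v_{7} = 2·v_{1} + 2·v_{8}  so sig = [2:2,2]
  P={1,4,5}:  v_{1} + v_{4} + v_{5} = v_{2}  so sig = [3:1]
  P={1,6,8}:  v_{1} + v_{6} + v_{8} = v_{7}  so sig = [3:1]

Hence PRS(X_Σ) =
    |P|=2: 10 collections, coeffs (), (1), (1), (1), (1), (1,1), (1,1), (1,1), (1,2), (2,2)
    |P|=3: 2 collections, coeffs (1), (1)


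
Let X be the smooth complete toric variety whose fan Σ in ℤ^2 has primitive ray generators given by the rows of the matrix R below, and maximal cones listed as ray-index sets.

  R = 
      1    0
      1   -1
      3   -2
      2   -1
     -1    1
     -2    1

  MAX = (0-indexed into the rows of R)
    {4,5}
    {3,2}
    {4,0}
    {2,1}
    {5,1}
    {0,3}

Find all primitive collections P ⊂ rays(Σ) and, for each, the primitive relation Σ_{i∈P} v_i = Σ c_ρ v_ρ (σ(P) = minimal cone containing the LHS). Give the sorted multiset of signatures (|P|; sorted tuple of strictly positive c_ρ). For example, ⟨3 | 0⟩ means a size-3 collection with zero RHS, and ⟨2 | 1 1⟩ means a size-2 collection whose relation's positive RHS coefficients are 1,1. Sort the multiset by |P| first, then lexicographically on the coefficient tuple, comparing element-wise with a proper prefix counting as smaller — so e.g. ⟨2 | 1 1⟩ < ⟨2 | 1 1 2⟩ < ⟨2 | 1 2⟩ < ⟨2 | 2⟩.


Σ has 9 primitive collections:

  {1,4}:  v_{1} + v_{4} = 0  ⇒ sig = ⟨2 | 0⟩
  {3,5}:  v_{3} + v_{5} = 0  ⇒ sig = ⟨2 | 0⟩
  {0,1}:  v_{0} + v_{1} = v_{3}  ⇒ sig = ⟨2 | 1⟩
  {0,5}:  v_{0} + v_{5} = v_{4}  ⇒ sig = ⟨2 | 1⟩
  {1,3}:  v_{1} + v_{3} = v_{2}  ⇒ sig = ⟨2 | 1⟩
  {2,4}:  v_{2} + v_{4} = v_{3}  ⇒ sig = ⟨2 | 1⟩
  {2,5}:  v_{2} + v_{5} = v_{1}  ⇒ sig = ⟨2 | 1⟩
  {3,4}:  v_{3} + v_{4} = v_{0}  ⇒ sig = ⟨2 | 1⟩
  {0,2}:  v_{0} + v_{2} = 2·v_{3}  ⇒ sig = ⟨2 | 2⟩

Signatures (|P|; sorted positive RHS coefficients), sorted:
    ⟨2 | 0⟩
    ⟨2 | 0⟩
    ⟨2 | 1⟩
    ⟨2 | 1⟩
    ⟨2 | 1⟩
    ⟨2 | 1⟩
    ⟨2 | 1⟩
    ⟨2 | 1⟩
    ⟨2 | 2⟩


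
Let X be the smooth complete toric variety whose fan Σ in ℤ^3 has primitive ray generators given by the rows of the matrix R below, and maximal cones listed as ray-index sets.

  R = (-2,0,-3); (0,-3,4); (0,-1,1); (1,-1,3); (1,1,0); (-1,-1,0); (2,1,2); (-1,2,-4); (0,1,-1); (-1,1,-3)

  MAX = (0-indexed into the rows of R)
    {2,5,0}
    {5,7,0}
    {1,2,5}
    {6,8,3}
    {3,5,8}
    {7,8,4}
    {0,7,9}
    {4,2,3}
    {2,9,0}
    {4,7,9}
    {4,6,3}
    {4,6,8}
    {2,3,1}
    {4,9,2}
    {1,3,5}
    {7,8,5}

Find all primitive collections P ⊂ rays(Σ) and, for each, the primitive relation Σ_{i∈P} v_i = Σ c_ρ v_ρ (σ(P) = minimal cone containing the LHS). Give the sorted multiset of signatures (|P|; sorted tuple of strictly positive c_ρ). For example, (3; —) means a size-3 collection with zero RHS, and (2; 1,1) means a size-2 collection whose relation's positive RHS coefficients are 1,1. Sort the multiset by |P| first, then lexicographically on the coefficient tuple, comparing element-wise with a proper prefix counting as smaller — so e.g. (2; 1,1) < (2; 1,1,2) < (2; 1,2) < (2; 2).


The 23 primitive collections of Σ (r=10, n=3):

  {2,8}:  v_{2} + v_{8} = 0 — sig = (2; —)
  {3,9}:  v_{3} + v_{9} = 0 — sig = (2; —)
  {4,5}:  v_{4} + v_{5} = 0 — sig = (2; —)
  {0,3}:  v_{0} + v_{3} = v_{5} — sig = (2; 1)
  {0,4}:  v_{0} + v_{4} = v_{9} — sig = (2; 1)
  {0,6}:  v_{0} + v_{6} = v_{8} — sig = (2; 1)
  {1,7}:  v_{1} + v_{7} = v_{5} — sig = (2; 1)
  {2,7}:  v_{2} + v_{7} = v_{9} — sig = (2; 1)
  {3,7}:  v_{3} + v_{7} = v_{8} — sig = (2; 1)
  {5,9}:  v_{5} + v_{9} = v_{0} — sig = (2; 1)
  {8,9}:  v_{8} + v_{9} = v_{7} — sig = (2; 1)
  {0,8}:  v_{0} + v_{8} = v_{5} + v_{7} — sig = (2; 1,1)
  {1,4}:  v_{1} + v_{4} = v_{2} + v_{3} — sig = (2; 1,1)
  {1,8}:  v_{1} + v_{8} = v_{3} + v_{5} — sig = (2; 1,1)
  {1,9}:  v_{1} + v_{9} = v_{2} + v_{5} — sig = (2; 1,1)
  {2,6}:  v_{2} + v_{6} = v_{3} + v_{4} — sig = (2; 1,1)
  {5,6}:  v_{5} + v_{6} = v_{3} + v_{8} — sig = (2; 1,1)
  {6,9}:  v_{6} + v_{9} = v_{4} + v_{8} — sig = (2; 1,1)
  {0,1}:  v_{0} + v_{1} = v_{2} + 2·v_{5} — sig = (2; 1,2)
  {6,7}:  v_{6} + v_{7} = v_{4} + 2·v_{8} — sig = (2; 1,2)
  {1,6}:  v_{1} + v_{6} = 2·v_{3} — sig = (2; 2)
  {2,3,5}:  v_{2} + v_{3} + v_{5} = v_{1} — sig = (3; 1)
  {3,4,8}:  v_{3} + v_{4} + v_{8} = v_{6} — sig = (3; 1)

Hence PRS(X_Σ) =
{ (2; —) ×3,  (2; 1) ×8,  (2; 1,1) ×7,  (2; 1,2) ×2,  (2; 2),  (3; 1) ×2 }


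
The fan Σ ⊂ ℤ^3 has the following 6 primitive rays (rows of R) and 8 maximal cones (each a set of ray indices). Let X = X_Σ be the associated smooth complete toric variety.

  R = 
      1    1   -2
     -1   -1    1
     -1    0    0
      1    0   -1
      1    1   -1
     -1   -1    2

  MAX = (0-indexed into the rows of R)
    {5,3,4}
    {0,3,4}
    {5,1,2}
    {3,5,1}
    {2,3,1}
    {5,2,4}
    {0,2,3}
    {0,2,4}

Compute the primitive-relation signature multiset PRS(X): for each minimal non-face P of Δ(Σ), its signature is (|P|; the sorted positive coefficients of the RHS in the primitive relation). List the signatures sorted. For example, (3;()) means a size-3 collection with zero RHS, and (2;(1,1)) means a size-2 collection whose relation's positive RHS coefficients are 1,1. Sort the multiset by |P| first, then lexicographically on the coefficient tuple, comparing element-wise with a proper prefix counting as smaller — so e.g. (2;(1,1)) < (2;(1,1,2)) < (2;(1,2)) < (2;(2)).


Minimal non-faces — 5 found among 6 rays, 8 max cones:

  • {0,5}:  v_{0} + v_{5} = 0  ⇒ sig = (2;())
  • {1,4}:  v_{1} + v_{4} = 0  ⇒ sig = (2;())
  • {0,1}:  v_{0} + v_{1} = v_{2} + v_{3}  ⇒ sig = (2;(1,1))
  • {2,3,4}:  v_{2} + v_{3} + v_{4} = v_{0}  ⇒ sig = (3;(1))
  • {2,3,5}:  v_{2} + v_{3} + v_{5} = v_{1}  ⇒ sig = (3;(1))

Signatures (|P|; sorted positive RHS coefficients), sorted:
    |P|=2: 3 collections, coeffs (), (), (1,1)
    |P|=3: 2 collections, coeffs (1), (1)


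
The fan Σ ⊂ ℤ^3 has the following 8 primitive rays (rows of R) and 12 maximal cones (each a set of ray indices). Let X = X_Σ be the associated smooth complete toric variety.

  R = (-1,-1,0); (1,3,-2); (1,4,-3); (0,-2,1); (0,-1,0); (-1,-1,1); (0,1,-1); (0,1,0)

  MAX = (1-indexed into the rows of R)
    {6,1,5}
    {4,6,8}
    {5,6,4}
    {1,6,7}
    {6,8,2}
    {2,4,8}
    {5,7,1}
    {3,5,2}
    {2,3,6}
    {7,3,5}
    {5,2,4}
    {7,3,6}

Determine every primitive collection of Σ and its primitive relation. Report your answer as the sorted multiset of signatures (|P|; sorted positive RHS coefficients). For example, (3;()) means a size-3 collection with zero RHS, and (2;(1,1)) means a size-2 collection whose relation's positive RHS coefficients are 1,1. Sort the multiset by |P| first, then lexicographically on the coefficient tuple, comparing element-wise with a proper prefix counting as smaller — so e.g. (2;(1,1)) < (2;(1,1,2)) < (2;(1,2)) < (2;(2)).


The 14 primitive collections of Σ (r=8, n=3):

  • {5,8}:  v_{5} + v_{8} = 0  →  sig = (2;())
  • {2,7}:  v_{2} + v_{7} = v_{3}  →  sig = (2;(1))
  • {4,7}:  v_{4} + v_{7} = v_{5}  →  sig = (2;(1))
  • {1,8}:  v_{1} + v_{8} = v_{6} + v_{7}  →  sig = (2;(1,1))
  • {3,4}:  v_{3} + v_{4} = v_{2} + v_{5}  →  sig = (2;(1,1))
  • {7,8}:  v_{7} + v_{8} = v_{2} + v_{6}  →  sig = (2;(1,1))
  • {1,4}:  v_{1} + v_{4} = 2·v_{5} + v_{6}  →  sig = (2;(1,2))
  • {3,8}:  v_{3} + v_{8} = 2·v_{2} + v_{6}  →  sig = (2;(1,2))
  • {1,2}:  v_{1} + v_{2} = 2·v_{7}  →  sig = (2;(2))
  • {1,3}:  v_{1} + v_{3} = 3·v_{7}  →  sig = (2;(3))
  • {2,4,6}:  v_{2} + v_{4} + v_{6} = 0  →  sig = (3;())
  • {2,5,6}:  v_{2} + v_{5} + v_{6} = v_{7}  →  sig = (3;(1))
  • {5,6,7}:  v_{5} + v_{6} + v_{7} = v_{1}  →  sig = (3;(1))
  • {3,5,6}:  v_{3} + v_{5} + v_{6} = 2·v_{7}  →  sig = (3;(2))

Hence PRS(X_Σ) =
[(2;()), (2;(1)), (2;(1)), (2;(1,1)), (2;(1,1)), (2;(1,1)), (2;(1,2)), (2;(1,2)), (2;(2)), (2;(3)), (3;()), (3;(1)), (3;(1)), (3;(2))]


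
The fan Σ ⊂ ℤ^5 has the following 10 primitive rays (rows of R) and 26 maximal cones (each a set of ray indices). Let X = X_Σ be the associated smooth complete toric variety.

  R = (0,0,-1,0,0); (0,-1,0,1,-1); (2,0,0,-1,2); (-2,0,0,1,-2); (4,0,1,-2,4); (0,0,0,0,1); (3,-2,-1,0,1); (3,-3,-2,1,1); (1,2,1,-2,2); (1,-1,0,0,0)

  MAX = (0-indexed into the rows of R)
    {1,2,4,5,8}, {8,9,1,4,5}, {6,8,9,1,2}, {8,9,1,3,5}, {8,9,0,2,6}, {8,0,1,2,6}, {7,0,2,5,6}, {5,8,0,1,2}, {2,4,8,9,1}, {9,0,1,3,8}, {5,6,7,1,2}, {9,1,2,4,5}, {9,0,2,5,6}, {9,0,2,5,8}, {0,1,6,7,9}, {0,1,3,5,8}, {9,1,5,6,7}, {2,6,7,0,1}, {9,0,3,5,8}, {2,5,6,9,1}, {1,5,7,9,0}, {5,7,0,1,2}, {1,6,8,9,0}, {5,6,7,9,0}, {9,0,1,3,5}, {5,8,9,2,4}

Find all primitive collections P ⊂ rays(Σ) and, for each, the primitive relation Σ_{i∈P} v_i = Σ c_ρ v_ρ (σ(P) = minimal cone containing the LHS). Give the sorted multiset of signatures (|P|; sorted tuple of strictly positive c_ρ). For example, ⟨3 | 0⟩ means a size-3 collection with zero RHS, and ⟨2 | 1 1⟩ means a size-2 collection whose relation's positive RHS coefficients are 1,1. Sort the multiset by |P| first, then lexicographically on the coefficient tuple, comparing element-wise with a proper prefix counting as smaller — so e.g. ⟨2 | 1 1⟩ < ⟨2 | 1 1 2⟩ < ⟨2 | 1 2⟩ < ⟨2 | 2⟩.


The 14 primitive collections of Σ (r=10, n=5):

  P={2,3}:  v_{2} + v_{3} = 0  →  sig = ⟨2 | 0⟩
  P={3,6}:  v_{3} + v_{6} = v_{0} + v_{1} + v_{9}  →  sig = ⟨2 | 1 1 1⟩
  P={3,4}:  v_{3} + v_{4} = v_{1} + v_{5} + v_{8} + v_{9}  →  sig = ⟨2 | 1 1 1 1⟩
  P={4,7}:  v_{4} + v_{7} = v_{1} + 2·v_{2} + v_{5} + v_{6}  →  sig = ⟨2 | 1 1 1 2⟩
  P={7,8}:  v_{7} + v_{8} = v_{0} + v_{1} + 2·v_{2}  →  sig = ⟨2 | 1 1 2⟩
  P={3,7}:  v_{3} + v_{7} = 2·v_{0} + 2·v_{1} + v_{5} + v_{9}  →  sig = ⟨2 | 1 1 2 2⟩
  P={4,6}:  v_{4} + v_{6} = v_{1} + 3·v_{2} + v_{9}  →  sig = ⟨2 | 1 1 3⟩
  P={0,4}:  v_{0} + v_{4} = 2·v_{2}  →  sig = ⟨2 | 2⟩
  P={2,7,9}:  v_{2} + v_{7} + v_{9} = v_{5} + 2·v_{6}  →  sig = ⟨3 | 1 2⟩
  P={5,6,8}:  v_{5} + v_{6} + v_{8} = 2·v_{2}  →  sig = ⟨3 | 2⟩
  P={0,1,2,9}:  v_{0} + v_{1} + v_{2} + v_{9} = v_{6}  →  sig = ⟨4 | 1⟩
  P={0,1,5,6}:  v_{0} + v_{1} + v_{5} + v_{6} = v_{7}  →  sig = ⟨4 | 1⟩
  P={0,1,5,8,9}:  v_{0} + v_{1} + v_{5} + v_{8} + v_{9} = v_{2}  →  sig = ⟨5 | 1⟩
  P={1,2,5,8,9}:  v_{1} + v_{2} + v_{5} + v_{8} + v_{9} = v_{4}  →  sig = ⟨5 | 1⟩

so the primitive-relation signature multiset is
    |P|=2: 8 collections, coeffs (), (1,1,1), (1,1,1,1), (1,1,1,2), (1,1,2), (1,1,2,2), (1,1,3), (2)
    |P|=3: 2 collections, coeffs (1,2), (2)
    |P|=4: 2 collections, coeffs (1), (1)
    |P|=5: 2 collections, coeffs (1), (1)


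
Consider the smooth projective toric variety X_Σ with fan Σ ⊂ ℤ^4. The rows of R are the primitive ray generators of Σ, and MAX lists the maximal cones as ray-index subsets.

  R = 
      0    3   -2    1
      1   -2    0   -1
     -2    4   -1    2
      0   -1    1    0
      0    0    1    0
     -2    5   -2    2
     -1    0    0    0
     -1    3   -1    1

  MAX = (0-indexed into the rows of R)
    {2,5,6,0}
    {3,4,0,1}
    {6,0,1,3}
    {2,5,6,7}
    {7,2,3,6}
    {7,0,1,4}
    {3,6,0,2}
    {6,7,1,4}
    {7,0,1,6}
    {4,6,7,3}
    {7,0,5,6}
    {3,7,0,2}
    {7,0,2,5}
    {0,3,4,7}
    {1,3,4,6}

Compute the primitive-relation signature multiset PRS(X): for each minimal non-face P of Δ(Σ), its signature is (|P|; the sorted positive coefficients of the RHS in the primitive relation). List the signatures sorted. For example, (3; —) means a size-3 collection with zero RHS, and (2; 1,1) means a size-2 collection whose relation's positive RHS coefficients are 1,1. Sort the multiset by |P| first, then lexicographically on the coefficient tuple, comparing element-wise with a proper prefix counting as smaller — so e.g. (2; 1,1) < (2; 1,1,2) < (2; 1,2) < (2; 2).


9 collections generate NE(X_Σ); each relation:

  P={3,5}:  v_{3} + v_{5} = v_{2}  →  sig = (2; 1)
  P={1,5}:  v_{1} + v_{5} = v_{0} + v_{6}  →  sig = (2; 1,1)
  P={1,2}:  v_{1} + v_{2} = v_{0} + v_{3} + v_{6}  →  sig = (2; 1,1,1)
  P={4,5}:  v_{4} + v_{5} = v_{3} + 2·v_{7}  →  sig = (2; 1,2)
  P={2,4}:  v_{2} + v_{4} = 2·v_{3} + 2·v_{7}  →  sig = (2; 2,2)
  P={1,3,7}:  v_{1} + v_{3} + v_{7} = 0  →  sig = (3; —)
  P={0,4,6}:  v_{0} + v_{4} + v_{6} = v_{7}  →  sig = (3; 1)
  P={0,3,6,7}:  v_{0} + v_{3} + v_{6} + v_{7} = v_{5}  →  sig = (4; 1)
  P={0,2,6,7}:  v_{0} + v_{2} + v_{6} + v_{7} = 2·v_{5}  →  sig = (4; 2)

Signatures (|P|; sorted positive RHS coefficients), sorted:
{ (2; 1),  (2; 1,1),  (2; 1,1,1),  (2; 1,2),  (2; 2,2),  (3; —),  (3; 1),  (4; 1),  (4; 2) }


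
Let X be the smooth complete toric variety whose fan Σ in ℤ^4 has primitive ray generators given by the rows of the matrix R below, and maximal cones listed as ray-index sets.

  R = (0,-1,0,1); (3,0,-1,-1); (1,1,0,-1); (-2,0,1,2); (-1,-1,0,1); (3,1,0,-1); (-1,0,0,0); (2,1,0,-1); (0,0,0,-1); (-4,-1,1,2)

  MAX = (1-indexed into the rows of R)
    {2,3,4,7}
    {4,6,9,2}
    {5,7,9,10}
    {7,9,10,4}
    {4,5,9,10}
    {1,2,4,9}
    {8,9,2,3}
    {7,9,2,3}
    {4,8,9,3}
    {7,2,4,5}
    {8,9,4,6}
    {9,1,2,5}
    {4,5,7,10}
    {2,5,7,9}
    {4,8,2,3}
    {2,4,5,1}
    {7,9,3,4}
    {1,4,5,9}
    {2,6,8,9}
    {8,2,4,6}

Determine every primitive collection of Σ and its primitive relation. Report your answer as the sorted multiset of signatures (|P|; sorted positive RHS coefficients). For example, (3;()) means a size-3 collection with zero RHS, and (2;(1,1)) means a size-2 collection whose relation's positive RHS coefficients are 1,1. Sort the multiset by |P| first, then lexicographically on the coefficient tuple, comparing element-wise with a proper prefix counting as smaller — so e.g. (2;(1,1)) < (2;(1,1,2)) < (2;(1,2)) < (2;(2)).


Primitive collections (20):

  {3,5}:  v_{3} + v_{5} = 0  →  sig = (2;())
  {1,7}:  v_{1} + v_{7} = v_{5}  →  sig = (2;(1))
  {2,10}:  v_{2} + v_{10} = v_{5}  →  sig = (2;(1))
  {6,7}:  v_{6} + v_{7} = v_{8}  →  sig = (2;(1))
  {7,8}:  v_{7} + v_{8} = v_{3}  →  sig = (2;(1))
  {8,10}:  v_{8} + v_{10} = v_{4} + v_{9}  →  sig = (2;(1,1))
  {1,3}:  v_{1} + v_{3} = v_{2} + v_{4} + v_{9}  →  sig = (2;(1,1,1))
  {3,10}:  v_{3} + v_{10} = v_{4} + v_{7} + v_{9}  →  sig = (2;(1,1,1))
  {5,8}:  v_{5} + v_{8} = v_{2} + v_{4} + v_{9}  →  sig = (2;(1,1,1))
  {1,10}:  v_{1} + v_{10} = v_{4} + 2·v_{5} + v_{9}  →  sig = (2;(1,1,2))
  {6,10}:  v_{6} + v_{10} = v_{2} + 2·v_{4} + 2·v_{9}  →  sig = (2;(1,2,2))
  {3,6}:  v_{3} + v_{6} = 2·v_{8}  →  sig = (2;(2))
  {1,8}:  v_{1} + v_{8} = 2·v_{2} + 2·v_{4} + 2·v_{9}  →  sig = (2;(2,2,2))
  {5,6}:  v_{5} + v_{6} = 2·v_{2} + 2·v_{4} + 2·v_{9}  →  sig = (2;(2,2,2))
  {1,6}:  v_{1} + v_{6} = 3·v_{2} + 3·v_{4} + 3·v_{9}  →  sig = (2;(3,3,3))
  {2,4,7,9}:  v_{2} + v_{4} + v_{7} + v_{9} = 0  →  sig = (4;())
  {2,3,4,9}:  v_{2} + v_{3} + v_{4} + v_{9} = v_{8}  →  sig = (4;(1))
  {2,4,5,9}:  v_{2} + v_{4} + v_{5} + v_{9} = v_{1}  →  sig = (4;(1))
  {2,4,8,9}:  v_{2} + v_{4} + v_{8} + v_{9} = v_{6}  →  sig = (4;(1))
  {4,5,7,9}:  v_{4} + v_{5} + v_{7} + v_{9} = v_{10}  →  sig = (4;(1))

Signatures (|P|; sorted positive RHS coefficients), sorted:
[(2;()), (2;(1)), (2;(1)), (2;(1)), (2;(1)), (2;(1,1)), (2;(1,1,1)), (2;(1,1,1)), (2;(1,1,1)), (2;(1,1,2)), (2;(1,2,2)), (2;(2)), (2;(2,2,2)), (2;(2,2,2)), (2;(3,3,3)), (4;()), (4;(1)), (4;(1)), (4;(1)), (4;(1))]


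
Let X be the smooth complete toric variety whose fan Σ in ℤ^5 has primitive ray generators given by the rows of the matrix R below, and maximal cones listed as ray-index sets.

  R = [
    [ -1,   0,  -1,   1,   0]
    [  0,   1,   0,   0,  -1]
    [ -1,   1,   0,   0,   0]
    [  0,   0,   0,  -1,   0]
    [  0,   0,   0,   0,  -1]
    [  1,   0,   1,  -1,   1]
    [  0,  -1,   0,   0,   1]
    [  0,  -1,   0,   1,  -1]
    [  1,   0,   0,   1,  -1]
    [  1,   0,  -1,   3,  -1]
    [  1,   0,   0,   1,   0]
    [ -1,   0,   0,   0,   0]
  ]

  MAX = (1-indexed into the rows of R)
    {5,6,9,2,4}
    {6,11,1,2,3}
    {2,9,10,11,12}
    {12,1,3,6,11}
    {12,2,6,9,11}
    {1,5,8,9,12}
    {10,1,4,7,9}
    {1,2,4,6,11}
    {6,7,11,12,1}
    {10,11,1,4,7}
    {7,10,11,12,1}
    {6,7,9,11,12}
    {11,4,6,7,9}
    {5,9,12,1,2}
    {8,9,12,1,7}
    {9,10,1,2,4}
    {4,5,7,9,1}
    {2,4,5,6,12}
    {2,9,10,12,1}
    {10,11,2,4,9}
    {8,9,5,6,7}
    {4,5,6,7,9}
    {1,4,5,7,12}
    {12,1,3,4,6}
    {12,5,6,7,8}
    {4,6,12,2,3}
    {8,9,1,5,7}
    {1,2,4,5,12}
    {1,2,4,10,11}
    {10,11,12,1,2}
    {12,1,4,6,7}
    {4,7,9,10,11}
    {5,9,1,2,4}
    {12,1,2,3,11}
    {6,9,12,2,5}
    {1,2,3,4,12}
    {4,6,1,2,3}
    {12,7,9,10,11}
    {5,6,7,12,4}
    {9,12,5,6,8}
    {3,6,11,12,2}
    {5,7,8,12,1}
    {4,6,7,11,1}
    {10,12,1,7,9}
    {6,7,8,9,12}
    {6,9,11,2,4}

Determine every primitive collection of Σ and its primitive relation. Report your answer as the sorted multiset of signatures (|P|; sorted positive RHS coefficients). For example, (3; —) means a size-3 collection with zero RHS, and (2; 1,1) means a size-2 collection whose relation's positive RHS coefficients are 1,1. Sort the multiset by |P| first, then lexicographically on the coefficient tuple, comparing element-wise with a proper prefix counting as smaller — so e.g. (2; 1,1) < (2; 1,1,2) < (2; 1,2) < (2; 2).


23 minimal non-faces of Δ(Σ) (on 12 rays):

  {2,7}:  v_{2} + v_{7} = 0  ⟹  sig = (2; —)
  {5,11}:  v_{5} + v_{11} = v_{9}  ⟹  sig = (2; 1)
  {3,5}:  v_{3} + v_{5} = v_{2} + v_{12}  ⟹  sig = (2; 1,1)
  {2,8}:  v_{2} + v_{8} = v_{5} + v_{9} + v_{12}  ⟹  sig = (2; 1,1,1)
  {3,7}:  v_{3} + v_{7} = v_{1} + v_{6} + v_{12}  ⟹  sig = (2; 1,1,1)
  {3,9}:  v_{3} + v_{9} = v_{2} + v_{11} + v_{12}  ⟹  sig = (2; 1,1,1)
  {3,10}:  v_{3} + v_{10} = v_{1} + v_{2} + 2·v_{11} + v_{12}  ⟹  sig = (2; 1,1,1,2)
  {8,10}:  v_{8} + v_{10} = v_{1} + v_{7} + 3·v_{9} + v_{12}  ⟹  sig = (2; 1,1,1,3)
  {8,11}:  v_{8} + v_{11} = v_{7} + 2·v_{9} + v_{12}  ⟹  sig = (2; 1,1,2)
  {3,8}:  v_{3} + v_{8} = v_{9} + 2·v_{12}  ⟹  sig = (2; 1,2)
  {4,8}:  v_{4} + v_{8} = 2·v_{5} + v_{7}  ⟹  sig = (2; 1,2)
  {5,10}:  v_{5} + v_{10} = v_{1} + 2·v_{9}  ⟹  sig = (2; 1,2)
  {6,10}:  v_{6} + v_{10} = 2·v_{11}  ⟹  sig = (2; 2)
  {1,5,6}:  v_{1} + v_{5} + v_{6} = 0  ⟹  sig = (3; —)
  {4,11,12}:  v_{4} + v_{11} + v_{12} = 0  ⟹  sig = (3; —)
  {1,6,9}:  v_{1} + v_{6} + v_{9} = v_{11}  ⟹  sig = (3; 1)
  {1,9,11}:  v_{1} + v_{9} + v_{11} = v_{10}  ⟹  sig = (3; 1)
  {4,9,12}:  v_{4} + v_{9} + v_{12} = v_{5}  ⟹  sig = (3; 1)
  {4,10,12}:  v_{4} + v_{10} + v_{12} = v_{1} + v_{9}  ⟹  sig = (3; 1,1)
  {1,6,8}:  v_{1} + v_{6} + v_{8} = v_{7} + v_{9} + v_{12}  ⟹  sig = (3; 1,1,1)
  {3,4,11}:  v_{3} + v_{4} + v_{11} = v_{1} + v_{2} + v_{6}  ⟹  sig = (3; 1,1,1)
  {1,2,6,12}:  v_{1} + v_{2} + v_{6} + v_{12} = v_{3}  ⟹  sig = (4; 1)
  {5,7,9,12}:  v_{5} + v_{7} + v_{9} + v_{12} = v_{8}  ⟹  sig = (4; 1)

so the primitive-relation signature multiset is
[(2; —), (2; 1), (2; 1,1), (2; 1,1,1), (2; 1,1,1), (2; 1,1,1), (2; 1,1,1,2), (2; 1,1,1,3), (2; 1,1,2), (2; 1,2), (2; 1,2), (2; 1,2), (2; 2), (3; —), (3; —), (3; 1), (3; 1), (3; 1), (3; 1,1), (3; 1,1,1), (3; 1,1,1), (4; 1), (4; 1)]


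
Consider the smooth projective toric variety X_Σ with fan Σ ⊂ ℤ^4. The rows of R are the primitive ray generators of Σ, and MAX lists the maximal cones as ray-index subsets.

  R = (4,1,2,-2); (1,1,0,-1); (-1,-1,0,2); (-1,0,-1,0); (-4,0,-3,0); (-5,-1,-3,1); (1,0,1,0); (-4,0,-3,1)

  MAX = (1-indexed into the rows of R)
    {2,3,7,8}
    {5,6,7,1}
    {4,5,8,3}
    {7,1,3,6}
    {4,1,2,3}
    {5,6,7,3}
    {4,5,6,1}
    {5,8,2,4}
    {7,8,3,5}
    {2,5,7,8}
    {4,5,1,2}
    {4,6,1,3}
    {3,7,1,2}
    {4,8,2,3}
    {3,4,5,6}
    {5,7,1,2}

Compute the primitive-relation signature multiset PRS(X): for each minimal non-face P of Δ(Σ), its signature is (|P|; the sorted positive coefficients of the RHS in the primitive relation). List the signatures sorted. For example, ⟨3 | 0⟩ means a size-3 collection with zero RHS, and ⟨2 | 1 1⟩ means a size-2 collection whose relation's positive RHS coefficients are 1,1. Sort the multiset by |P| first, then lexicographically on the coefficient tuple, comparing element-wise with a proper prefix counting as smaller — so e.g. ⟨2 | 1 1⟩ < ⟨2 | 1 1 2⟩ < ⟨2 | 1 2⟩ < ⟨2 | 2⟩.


6 collections generate NE(X_Σ); each relation:

  P={4,7}:  v_{4} + v_{7} = 0 ; sig = ⟨2 | 0⟩
  P={2,6}:  v_{2} + v_{6} = v_{5} ; sig = ⟨2 | 1⟩
  P={1,8}:  v_{1} + v_{8} = v_{2} + v_{4} ; sig = ⟨2 | 1 1⟩
  P={6,8}:  v_{6} + v_{8} = v_{3} + 2·v_{5} ; sig = ⟨2 | 1 2⟩
  P={1,3,5}:  v_{1} + v_{3} + v_{5} = v_{4} ; sig = ⟨3 | 1⟩
  P={2,3,5}:  v_{2} + v_{3} + v_{5} = v_{8} ; sig = ⟨3 | 1⟩

Hence PRS(X_Σ) =
[⟨2 | 0⟩, ⟨2 | 1⟩, ⟨2 | 1 1⟩, ⟨2 | 1 2⟩, ⟨3 | 1⟩, ⟨3 | 1⟩]


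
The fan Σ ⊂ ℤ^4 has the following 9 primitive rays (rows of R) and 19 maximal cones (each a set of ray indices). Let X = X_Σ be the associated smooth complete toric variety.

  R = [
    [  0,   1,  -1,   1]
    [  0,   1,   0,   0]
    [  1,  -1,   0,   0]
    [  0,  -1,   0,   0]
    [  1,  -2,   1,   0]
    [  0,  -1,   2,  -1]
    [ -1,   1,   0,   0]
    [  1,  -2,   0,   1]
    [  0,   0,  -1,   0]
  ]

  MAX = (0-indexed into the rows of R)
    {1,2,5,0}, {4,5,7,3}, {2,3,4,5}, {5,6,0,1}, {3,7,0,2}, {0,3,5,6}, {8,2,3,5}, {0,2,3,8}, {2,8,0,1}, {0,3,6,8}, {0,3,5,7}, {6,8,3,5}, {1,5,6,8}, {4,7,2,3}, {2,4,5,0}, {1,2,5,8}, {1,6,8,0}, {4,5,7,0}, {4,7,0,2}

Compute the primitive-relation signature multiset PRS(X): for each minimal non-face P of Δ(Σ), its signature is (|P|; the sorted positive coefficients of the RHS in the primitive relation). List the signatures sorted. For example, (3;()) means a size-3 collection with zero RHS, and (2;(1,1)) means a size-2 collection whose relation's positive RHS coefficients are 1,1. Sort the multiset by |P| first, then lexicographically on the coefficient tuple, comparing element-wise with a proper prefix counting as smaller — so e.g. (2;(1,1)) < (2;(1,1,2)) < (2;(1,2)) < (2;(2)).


Δ(Σ) — 9 vertices, 12 min non-faces:

  P={1,3}:  v_{1} + v_{3} = 0  →  sig = (2;())
  P={2,6}:  v_{2} + v_{6} = 0  →  sig = (2;())
  P={1,7}:  v_{1} + v_{7} = v_{0} + v_{4}  →  sig = (2;(1,1))
  P={4,8}:  v_{4} + v_{8} = v_{2} + v_{3}  →  sig = (2;(1,1))
  P={1,4}:  v_{1} + v_{4} = v_{0} + v_{2} + v_{5}  →  sig = (2;(1,1,1))
  P={4,6}:  v_{4} + v_{6} = v_{0} + v_{3} + v_{5}  →  sig = (2;(1,1,1))
  P={7,8}:  v_{7} + v_{8} = v_{0} + v_{2} + 2·v_{3}  →  sig = (2;(1,1,2))
  P={6,7}:  v_{6} + v_{7} = 2·v_{0} + 2·v_{3} + v_{5}  →  sig = (2;(1,2,2))
  P={0,5,8}:  v_{0} + v_{5} + v_{8} = 0  →  sig = (3;())
  P={0,3,4}:  v_{0} + v_{3} + v_{4} = v_{7}  →  sig = (3;(1))
  P={2,5,7}:  v_{2} + v_{5} + v_{7} = 2·v_{4}  →  sig = (3;(2))
  P={0,2,3,5}:  v_{0} + v_{2} + v_{3} + v_{5} = v_{4}  →  sig = (4;(1))

Signatures (|P|; sorted positive RHS coefficients), sorted:
[(2;()), (2;()), (2;(1,1)), (2;(1,1)), (2;(1,1,1)), (2;(1,1,1)), (2;(1,1,2)), (2;(1,2,2)), (3;()), (3;(1)), (3;(2)), (4;(1))]


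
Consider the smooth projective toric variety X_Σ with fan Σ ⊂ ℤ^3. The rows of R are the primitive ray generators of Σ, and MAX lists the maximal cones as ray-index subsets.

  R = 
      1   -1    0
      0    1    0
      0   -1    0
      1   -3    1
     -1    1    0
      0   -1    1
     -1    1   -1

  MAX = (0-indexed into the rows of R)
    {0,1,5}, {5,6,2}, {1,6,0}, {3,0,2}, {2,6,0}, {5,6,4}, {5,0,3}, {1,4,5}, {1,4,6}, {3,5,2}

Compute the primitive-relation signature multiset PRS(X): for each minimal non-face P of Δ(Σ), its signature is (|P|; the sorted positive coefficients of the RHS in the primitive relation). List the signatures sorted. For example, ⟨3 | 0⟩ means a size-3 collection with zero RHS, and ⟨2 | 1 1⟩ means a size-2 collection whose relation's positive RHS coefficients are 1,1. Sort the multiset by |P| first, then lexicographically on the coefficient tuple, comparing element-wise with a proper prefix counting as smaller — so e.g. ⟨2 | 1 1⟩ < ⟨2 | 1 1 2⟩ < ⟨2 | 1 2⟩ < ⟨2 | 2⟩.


The 9 primitive collections of Σ (r=7, n=3):

  {0,4}:  v_{0} + v_{4} = 0 ; sig = ⟨2 | 0⟩
  {1,2}:  v_{1} + v_{2} = 0 ; sig = ⟨2 | 0⟩
  {1,3}:  v_{1} + v_{3} = v_{0} + v_{5} ; sig = ⟨2 | 1 1⟩
  {2,4}:  v_{2} + v_{4} = v_{5} + v_{6} ; sig = ⟨2 | 1 1⟩
  {3,4}:  v_{3} + v_{4} = v_{2} + v_{5} ; sig = ⟨2 | 1 1⟩
  {3,6}:  v_{3} + v_{6} = 2·v_{2} ; sig = ⟨2 | 2⟩
  {0,2,5}:  v_{0} + v_{2} + v_{5} = v_{3} ; sig = ⟨3 | 1⟩
  {0,5,6}:  v_{0} + v_{5} + v_{6} = v_{2} ; sig = ⟨3 | 1⟩
  {1,5,6}:  v_{1} + v_{5} + v_{6} = v_{4} ; sig = ⟨3 | 1⟩

Sorted signature multiset PRS(X):
{ ⟨2 | 0⟩ ×2,  ⟨2 | 1 1⟩ ×3,  ⟨2 | 2⟩,  ⟨3 | 1⟩ ×3 }


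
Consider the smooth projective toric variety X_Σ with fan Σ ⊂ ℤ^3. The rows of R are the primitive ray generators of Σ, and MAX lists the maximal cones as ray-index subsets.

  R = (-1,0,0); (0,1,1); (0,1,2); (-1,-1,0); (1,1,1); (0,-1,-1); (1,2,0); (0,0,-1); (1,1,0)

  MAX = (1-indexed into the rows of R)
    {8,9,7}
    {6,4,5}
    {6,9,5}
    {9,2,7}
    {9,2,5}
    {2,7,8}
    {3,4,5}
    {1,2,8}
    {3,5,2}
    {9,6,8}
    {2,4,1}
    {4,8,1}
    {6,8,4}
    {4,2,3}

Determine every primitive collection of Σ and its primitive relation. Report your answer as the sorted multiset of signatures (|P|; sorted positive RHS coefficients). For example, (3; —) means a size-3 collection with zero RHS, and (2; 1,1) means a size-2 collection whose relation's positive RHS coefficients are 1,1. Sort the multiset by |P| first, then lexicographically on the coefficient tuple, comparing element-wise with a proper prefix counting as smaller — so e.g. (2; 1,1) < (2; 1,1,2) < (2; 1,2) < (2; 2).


Primitive collections (18):

  {2,6}:  v_{2} + v_{6} = 0 — sig = (2; —)
  {4,9}:  v_{4} + v_{9} = 0 — sig = (2; —)
  {1,5}:  v_{1} + v_{5} = v_{2} — sig = (2; 1)
  {3,8}:  v_{3} + v_{8} = v_{2} — sig = (2; 1)
  {5,8}:  v_{5} + v_{8} = v_{9} — sig = (2; 1)
  {1,6}:  v_{1} + v_{6} = v_{4} + v_{8} — sig = (2; 1,1)
  {1,9}:  v_{1} + v_{9} = v_{2} + v_{8} — sig = (2; 1,1)
  {3,6}:  v_{3} + v_{6} = v_{4} + v_{5} — sig = (2; 1,1)
  {3,9}:  v_{3} + v_{9} = v_{2} + v_{5} — sig = (2; 1,1)
  {4,7}:  v_{4} + v_{7} = v_{2} + v_{8} — sig = (2; 1,1)
  {6,7}:  v_{6} + v_{7} = v_{8} + v_{9} — sig = (2; 1,1)
  {1,3}:  v_{1} + v_{3} = 2·v_{2} + v_{4} — sig = (2; 1,2)
  {3,7}:  v_{3} + v_{7} = 2·v_{2} + v_{9} — sig = (2; 1,2)
  {5,7}:  v_{5} + v_{7} = v_{2} + 2·v_{9} — sig = (2; 1,2)
  {1,7}:  v_{1} + v_{7} = 2·v_{2} + 2·v_{8} — sig = (2; 2,2)
  {2,4,5}:  v_{2} + v_{4} + v_{5} = v_{3} — sig = (3; 1)
  {2,4,8}:  v_{2} + v_{4} + v_{8} = v_{1} — sig = (3; 1)
  {2,8,9}:  v_{2} + v_{8} + v_{9} = v_{7} — sig = (3; 1)

Signatures (|P|; sorted positive RHS coefficients), sorted:
    |P|=2: 15 collections, coeffs (), (), (1), (1), (1), (1,1), (1,1), (1,1), (1,1), (1,1), (1,1), (1,2), (1,2), (1,2), (2,2)
    |P|=3: 3 collections, coeffs (1), (1), (1)


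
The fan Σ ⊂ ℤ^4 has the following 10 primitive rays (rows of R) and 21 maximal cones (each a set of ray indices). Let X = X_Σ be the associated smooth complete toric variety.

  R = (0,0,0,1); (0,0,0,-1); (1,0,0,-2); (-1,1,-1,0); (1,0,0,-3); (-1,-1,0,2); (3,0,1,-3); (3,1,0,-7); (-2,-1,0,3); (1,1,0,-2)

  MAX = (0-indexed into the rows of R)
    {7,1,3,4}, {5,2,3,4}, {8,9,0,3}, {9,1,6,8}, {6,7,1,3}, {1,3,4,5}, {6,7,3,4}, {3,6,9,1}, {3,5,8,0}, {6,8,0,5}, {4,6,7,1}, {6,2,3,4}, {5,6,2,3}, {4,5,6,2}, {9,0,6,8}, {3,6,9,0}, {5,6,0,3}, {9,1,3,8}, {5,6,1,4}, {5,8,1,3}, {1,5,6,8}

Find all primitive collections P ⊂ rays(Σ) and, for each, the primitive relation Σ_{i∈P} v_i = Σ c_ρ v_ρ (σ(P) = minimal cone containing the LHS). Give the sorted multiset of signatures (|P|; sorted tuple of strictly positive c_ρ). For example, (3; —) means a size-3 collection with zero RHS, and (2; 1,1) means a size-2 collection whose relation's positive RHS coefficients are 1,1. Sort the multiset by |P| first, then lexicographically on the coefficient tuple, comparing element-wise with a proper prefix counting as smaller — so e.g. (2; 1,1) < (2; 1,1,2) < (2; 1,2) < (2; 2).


Σ has 18 primitive collections:

  P={0,1}:  v_{0} + v_{1} = 0 — sig = (2; —)
  P={5,9}:  v_{5} + v_{9} = 0 — sig = (2; —)
  P={0,4}:  v_{0} + v_{4} = v_{2} — sig = (2; 1)
  P={1,2}:  v_{1} + v_{2} = v_{4} — sig = (2; 1)
  P={2,8}:  v_{2} + v_{8} = v_{1} + v_{5} — sig = (2; 1,1)
  P={5,7}:  v_{5} + v_{7} = v_{2} + v_{4} — sig = (2; 1,1)
  P={7,8}:  v_{7} + v_{8} = v_{1} + v_{4} — sig = (2; 1,1)
  P={0,2}:  v_{0} + v_{2} = v_{3} + v_{5} + v_{6} — sig = (2; 1,1,1)
  P={0,7}:  v_{0} + v_{7} = v_{3} + v_{4} + v_{6} — sig = (2; 1,1,1)
  P={2,9}:  v_{2} + v_{9} = v_{1} + v_{3} + v_{6} — sig = (2; 1,1,1)
  P={2,7}:  v_{2} + v_{7} = v_{3} + 2·v_{4} + v_{6} — sig = (2; 1,1,2)
  P={4,9}:  v_{4} + v_{9} = 2·v_{1} + v_{3} + v_{6} — sig = (2; 1,1,2)
  P={4,8}:  v_{4} + v_{8} = 2·v_{1} + v_{5} — sig = (2; 1,2)
  P={7,9}:  v_{7} + v_{9} = 3·v_{1} + 2·v_{3} + 2·v_{6} — sig = (2; 2,2,3)
  P={3,6,8}:  v_{3} + v_{6} + v_{8} = 0 — sig = (3; —)
  P={1,3,4,6}:  v_{1} + v_{3} + v_{4} + v_{6} = v_{7} — sig = (4; 1)
  P={1,3,5,6}:  v_{1} + v_{3} + v_{5} + v_{6} = v_{2} — sig = (4; 1)
  P={3,4,5,6}:  v_{3} + v_{4} + v_{5} + v_{6} = 2·v_{2} — sig = (4; 2)

so the primitive-relation signature multiset is
    (2; —)
    (2; —)
    (2; 1)
    (2; 1)
    (2; 1,1)
    (2; 1,1)
    (2; 1,1)
    (2; 1,1,1)
    (2; 1,1,1)
    (2; 1,1,1)
    (2; 1,1,2)
    (2; 1,1,2)
    (2; 1,2)
    (2; 2,2,3)
    (3; —)
    (4; 1)
    (4; 1)
    (4; 2)


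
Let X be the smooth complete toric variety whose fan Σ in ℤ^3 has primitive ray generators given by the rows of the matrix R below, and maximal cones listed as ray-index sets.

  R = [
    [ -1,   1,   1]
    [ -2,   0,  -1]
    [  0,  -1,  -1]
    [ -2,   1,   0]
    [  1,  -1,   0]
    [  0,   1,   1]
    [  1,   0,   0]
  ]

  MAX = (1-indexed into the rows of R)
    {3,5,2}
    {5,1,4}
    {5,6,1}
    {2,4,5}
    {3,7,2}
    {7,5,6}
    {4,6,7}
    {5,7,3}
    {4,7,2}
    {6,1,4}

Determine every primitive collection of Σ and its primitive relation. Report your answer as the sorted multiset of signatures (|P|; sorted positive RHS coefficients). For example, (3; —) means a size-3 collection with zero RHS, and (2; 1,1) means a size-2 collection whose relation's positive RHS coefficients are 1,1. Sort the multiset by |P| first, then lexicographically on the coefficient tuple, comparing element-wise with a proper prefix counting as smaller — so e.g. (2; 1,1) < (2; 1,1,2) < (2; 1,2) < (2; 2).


|primitive collections| = 9. Relations:

  {3,6}:  v_{3} + v_{6} = 0 — sig = (2; —)
  {1,7}:  v_{1} + v_{7} = v_{6} — sig = (2; 1)
  {2,6}:  v_{2} + v_{6} = v_{4} — sig = (2; 1)
  {3,4}:  v_{3} + v_{4} = v_{2} — sig = (2; 1)
  {1,3}:  v_{1} + v_{3} = v_{4} + v_{5} — sig = (2; 1,1)
  {1,2}:  v_{1} + v_{2} = 2·v_{4} + v_{5} — sig = (2; 1,2)
  {4,5,7}:  v_{4} + v_{5} + v_{7} = 0 — sig = (3; —)
  {2,5,7}:  v_{2} + v_{5} + v_{7} = v_{3} — sig = (3; 1)
  {4,5,6}:  v_{4} + v_{5} + v_{6} = v_{1} — sig = (3; 1)

Hence PRS(X_Σ) =
[(2; —), (2; 1), (2; 1), (2; 1), (2; 1,1), (2; 1,2), (3; —), (3; 1), (3; 1)]
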